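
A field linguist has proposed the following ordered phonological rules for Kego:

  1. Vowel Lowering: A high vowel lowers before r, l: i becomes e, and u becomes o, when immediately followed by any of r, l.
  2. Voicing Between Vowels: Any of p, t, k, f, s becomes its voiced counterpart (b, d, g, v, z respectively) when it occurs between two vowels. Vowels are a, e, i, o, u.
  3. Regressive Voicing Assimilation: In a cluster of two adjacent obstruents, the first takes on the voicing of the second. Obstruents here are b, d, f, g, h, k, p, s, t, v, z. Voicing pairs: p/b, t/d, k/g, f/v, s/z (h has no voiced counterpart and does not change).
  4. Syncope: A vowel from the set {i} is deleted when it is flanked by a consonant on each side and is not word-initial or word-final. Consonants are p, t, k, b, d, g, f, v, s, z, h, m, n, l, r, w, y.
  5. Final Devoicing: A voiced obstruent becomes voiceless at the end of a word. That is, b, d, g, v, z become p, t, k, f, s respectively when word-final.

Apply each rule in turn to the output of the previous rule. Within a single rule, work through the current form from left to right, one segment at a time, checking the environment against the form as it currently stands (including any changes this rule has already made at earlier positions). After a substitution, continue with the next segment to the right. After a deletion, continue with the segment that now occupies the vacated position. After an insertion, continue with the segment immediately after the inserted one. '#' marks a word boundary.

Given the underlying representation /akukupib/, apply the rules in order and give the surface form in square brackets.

1 Vowel Lowering: no change — [akukupib]
2 Voicing Between Vowels: [akukupib] → [agugubib]
3 Regressive Voicing Assimilation: no change — [agugubib]
4 Syncope: [agugubib] → [agugubb]
5 Final Devoicing: [agugubb] → [agugubp]

[agugubp]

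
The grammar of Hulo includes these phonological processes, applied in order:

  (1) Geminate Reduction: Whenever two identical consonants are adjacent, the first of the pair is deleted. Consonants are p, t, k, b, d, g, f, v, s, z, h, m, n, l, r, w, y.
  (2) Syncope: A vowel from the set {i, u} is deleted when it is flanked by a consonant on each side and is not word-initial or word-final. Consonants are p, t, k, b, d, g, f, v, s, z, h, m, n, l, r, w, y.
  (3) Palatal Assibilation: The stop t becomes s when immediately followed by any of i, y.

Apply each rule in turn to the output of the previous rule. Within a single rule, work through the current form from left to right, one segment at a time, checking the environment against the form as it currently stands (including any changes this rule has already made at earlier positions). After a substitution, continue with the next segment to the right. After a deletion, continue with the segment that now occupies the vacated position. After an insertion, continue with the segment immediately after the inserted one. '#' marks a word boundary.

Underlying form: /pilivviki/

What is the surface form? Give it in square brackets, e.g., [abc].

[plvki]

(1) Geminate Reduction: [pilivviki] → [piliviki]
(2) Syncope: [piliviki] → [plvki]
(3) Palatal Assibilation: no change — [plvki]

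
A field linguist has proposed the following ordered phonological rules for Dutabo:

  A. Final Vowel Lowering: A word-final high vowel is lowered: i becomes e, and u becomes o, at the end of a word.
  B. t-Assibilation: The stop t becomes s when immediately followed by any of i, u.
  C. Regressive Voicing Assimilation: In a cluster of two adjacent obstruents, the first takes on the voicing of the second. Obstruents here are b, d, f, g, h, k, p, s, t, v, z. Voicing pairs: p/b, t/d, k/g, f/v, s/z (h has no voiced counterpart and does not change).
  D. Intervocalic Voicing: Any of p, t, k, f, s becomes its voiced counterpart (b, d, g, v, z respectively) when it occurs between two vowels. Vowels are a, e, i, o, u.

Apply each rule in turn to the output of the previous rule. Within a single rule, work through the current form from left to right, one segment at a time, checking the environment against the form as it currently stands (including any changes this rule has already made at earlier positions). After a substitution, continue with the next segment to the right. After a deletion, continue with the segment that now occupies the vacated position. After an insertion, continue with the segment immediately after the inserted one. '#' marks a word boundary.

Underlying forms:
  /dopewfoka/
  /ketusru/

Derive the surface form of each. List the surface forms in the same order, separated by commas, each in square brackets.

[dobewfoga], [kezusro]

/dopewfoka/:
  A Final Vowel Lowering: no change — [dopewfoka]
  B t-Assibilation: no change — [dopewfoka]
  C Regressive Voicing Assimilation: no change — [dopewfoka]
  D Intervocalic Voicing: [dopewfoka] → [dobewfoga]
/ketusru/:
  A Final Vowel Lowering: [ketusru] → [ketusro]
  B t-Assibilation: [ketusro] → [kesusro]
  C Regressive Voicing Assimilation: no change — [kesusro]
  D Intervocalic Voicing: [kesusro] → [kezusro]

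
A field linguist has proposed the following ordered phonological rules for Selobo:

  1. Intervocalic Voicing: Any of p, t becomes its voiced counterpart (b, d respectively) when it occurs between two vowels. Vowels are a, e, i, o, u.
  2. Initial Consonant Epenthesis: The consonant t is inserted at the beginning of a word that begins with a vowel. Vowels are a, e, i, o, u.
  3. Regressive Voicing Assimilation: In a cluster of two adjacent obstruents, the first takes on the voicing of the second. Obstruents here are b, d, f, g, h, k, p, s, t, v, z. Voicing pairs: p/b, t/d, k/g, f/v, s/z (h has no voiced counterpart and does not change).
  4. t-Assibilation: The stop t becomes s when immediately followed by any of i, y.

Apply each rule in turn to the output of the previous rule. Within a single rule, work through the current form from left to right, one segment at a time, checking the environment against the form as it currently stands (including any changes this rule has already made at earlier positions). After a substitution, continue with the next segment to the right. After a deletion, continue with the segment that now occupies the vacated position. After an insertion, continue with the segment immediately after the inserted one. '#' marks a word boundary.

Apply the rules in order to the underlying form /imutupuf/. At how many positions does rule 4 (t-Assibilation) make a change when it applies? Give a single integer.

1

1 Intervocalic Voicing: [imutupuf] → [imudubuf]
2 Initial Consonant Epenthesis: [imudubuf] → [timudubuf]
3 Regressive Voicing Assimilation: no change — [timudubuf]
4 t-Assibilation: [timudubuf] → [simudubuf]
Rule 4 changed 1 position(s).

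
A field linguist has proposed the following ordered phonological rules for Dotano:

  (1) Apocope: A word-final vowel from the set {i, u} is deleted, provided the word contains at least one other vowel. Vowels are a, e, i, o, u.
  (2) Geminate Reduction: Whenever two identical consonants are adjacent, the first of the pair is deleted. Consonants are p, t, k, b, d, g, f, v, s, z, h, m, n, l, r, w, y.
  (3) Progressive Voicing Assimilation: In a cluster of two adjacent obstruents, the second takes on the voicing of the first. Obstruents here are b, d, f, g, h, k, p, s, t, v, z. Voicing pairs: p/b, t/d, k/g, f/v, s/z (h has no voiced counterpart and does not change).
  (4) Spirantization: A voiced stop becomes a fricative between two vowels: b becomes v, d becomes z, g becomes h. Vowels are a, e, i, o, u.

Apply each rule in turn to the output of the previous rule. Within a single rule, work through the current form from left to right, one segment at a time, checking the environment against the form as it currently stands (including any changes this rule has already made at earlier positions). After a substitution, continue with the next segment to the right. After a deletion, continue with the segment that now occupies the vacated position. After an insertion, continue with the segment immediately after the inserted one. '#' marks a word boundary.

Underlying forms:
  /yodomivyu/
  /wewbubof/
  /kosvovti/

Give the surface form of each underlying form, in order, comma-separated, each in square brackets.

[yozomivy], [wewbuvof], [kosfovd]

/yodomivyu/:
  (1) Apocope: [yodomivyu] → [yodomivy]
  (2) Geminate Reduction: no change — [yodomivy]
  (3) Progressive Voicing Assimilation: no change — [yodomivy]
  (4) Spirantization: [yodomivy] → [yozomivy]
/wewbubof/:
  (1) Apocope: no change — [wewbubof]
  (2) Geminate Reduction: no change — [wewbubof]
  (3) Progressive Voicing Assimilation: no change — [wewbubof]
  (4) Spirantization: [wewbubof] → [wewbuvof]
/kosvovti/:
  (1) Apocope: [kosvovti] → [kosvovt]
  (2) Geminate Reduction: no change — [kosvovt]
  (3) Progressive Voicing Assimilation: [kosvovt] → [kosfovd]
  (4) Spirantization: no change — [kosfovd]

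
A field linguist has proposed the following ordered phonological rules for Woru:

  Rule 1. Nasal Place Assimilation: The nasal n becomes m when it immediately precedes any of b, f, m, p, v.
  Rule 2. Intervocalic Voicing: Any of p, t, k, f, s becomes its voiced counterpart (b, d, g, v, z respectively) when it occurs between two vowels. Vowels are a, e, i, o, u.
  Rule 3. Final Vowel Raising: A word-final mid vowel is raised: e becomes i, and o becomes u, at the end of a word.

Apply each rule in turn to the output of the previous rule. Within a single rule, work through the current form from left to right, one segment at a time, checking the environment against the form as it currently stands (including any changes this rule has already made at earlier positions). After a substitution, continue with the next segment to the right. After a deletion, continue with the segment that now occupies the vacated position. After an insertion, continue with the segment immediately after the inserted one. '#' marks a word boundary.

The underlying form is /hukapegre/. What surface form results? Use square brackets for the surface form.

Rule 1 Nasal Place Assimilation: no change — [hukapegre]
Rule 2 Intervocalic Voicing: [hukapegre] → [hugabegre]
Rule 3 Final Vowel Raising: [hugabegre] → [hugabegri]

[hugabegri]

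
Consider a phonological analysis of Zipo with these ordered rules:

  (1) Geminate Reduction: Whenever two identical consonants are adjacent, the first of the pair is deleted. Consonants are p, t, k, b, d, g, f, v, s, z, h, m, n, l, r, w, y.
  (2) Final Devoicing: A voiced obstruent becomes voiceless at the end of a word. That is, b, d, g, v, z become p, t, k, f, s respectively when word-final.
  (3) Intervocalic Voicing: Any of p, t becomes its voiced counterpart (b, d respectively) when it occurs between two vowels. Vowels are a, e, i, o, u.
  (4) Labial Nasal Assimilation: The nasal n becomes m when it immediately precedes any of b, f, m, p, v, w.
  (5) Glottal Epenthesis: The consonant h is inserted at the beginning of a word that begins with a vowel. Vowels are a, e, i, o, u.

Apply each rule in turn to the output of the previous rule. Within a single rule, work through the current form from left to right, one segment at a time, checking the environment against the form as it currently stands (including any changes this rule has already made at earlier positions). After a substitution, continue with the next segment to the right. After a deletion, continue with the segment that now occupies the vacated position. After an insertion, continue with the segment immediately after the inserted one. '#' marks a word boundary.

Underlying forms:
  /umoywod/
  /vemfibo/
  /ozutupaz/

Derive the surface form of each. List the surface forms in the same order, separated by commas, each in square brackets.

[humoywot], [vemfibo], [hozudubas]

/umoywod/:
  (1) Geminate Reduction: no change — [umoywod]
  (2) Final Devoicing: [umoywod] → [umoywot]
  (3) Intervocalic Voicing: no change — [umoywot]
  (4) Labial Nasal Assimilation: no change — [umoywot]
  (5) Glottal Epenthesis: [umoywot] → [humoywot]
/vemfibo/:
  (1) Geminate Reduction: no change — [vemfibo]
  (2) Final Devoicing: no change — [vemfibo]
  (3) Intervocalic Voicing: no change — [vemfibo]
  (4) Labial Nasal Assimilation: no change — [vemfibo]
  (5) Glottal Epenthesis: no change — [vemfibo]
/ozutupaz/:
  (1) Geminate Reduction: no change — [ozutupaz]
  (2) Final Devoicing: [ozutupaz] → [ozutupas]
  (3) Intervocalic Voicing: [ozutupas] → [ozudubas]
  (4) Labial Nasal Assimilation: no change — [ozudubas]
  (5) Glottal Epenthesis: [ozudubas] → [hozudubas]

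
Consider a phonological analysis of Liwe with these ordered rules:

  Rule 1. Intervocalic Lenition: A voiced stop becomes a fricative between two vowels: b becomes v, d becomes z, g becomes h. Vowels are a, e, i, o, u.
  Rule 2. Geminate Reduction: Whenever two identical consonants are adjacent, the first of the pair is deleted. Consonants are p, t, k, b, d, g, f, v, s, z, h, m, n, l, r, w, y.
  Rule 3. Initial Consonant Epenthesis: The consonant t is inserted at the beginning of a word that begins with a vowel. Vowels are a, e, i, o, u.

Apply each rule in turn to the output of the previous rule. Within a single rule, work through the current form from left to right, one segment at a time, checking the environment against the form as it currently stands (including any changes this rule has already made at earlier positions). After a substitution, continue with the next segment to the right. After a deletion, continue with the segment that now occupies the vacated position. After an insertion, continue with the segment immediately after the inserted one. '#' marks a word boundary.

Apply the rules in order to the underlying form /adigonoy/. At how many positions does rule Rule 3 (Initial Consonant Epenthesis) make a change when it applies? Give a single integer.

1

Rule 1 Intervocalic Lenition: [adigonoy] → [azihonoy]
Rule 2 Geminate Reduction: no change — [azihonoy]
Rule 3 Initial Consonant Epenthesis: [azihonoy] → [tazihonoy]
Rule Rule 3 changed 1 position(s).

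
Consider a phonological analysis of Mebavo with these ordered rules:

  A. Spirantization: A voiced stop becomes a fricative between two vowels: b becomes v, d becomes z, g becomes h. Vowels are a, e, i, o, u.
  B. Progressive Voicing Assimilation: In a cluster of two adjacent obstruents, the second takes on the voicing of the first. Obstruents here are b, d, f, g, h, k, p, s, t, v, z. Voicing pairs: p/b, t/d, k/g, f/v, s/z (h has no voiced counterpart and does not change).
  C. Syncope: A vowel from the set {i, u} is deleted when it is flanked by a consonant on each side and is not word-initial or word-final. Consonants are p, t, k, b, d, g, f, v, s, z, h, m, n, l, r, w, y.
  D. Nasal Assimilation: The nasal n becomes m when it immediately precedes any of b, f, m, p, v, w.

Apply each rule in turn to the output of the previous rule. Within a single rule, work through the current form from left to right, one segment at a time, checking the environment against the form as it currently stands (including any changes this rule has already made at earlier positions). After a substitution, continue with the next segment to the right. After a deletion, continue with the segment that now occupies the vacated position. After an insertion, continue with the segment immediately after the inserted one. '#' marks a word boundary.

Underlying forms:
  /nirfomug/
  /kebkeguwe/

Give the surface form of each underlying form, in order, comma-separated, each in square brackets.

[nrfomg], [kebgehwe]

/nirfomug/:
  A Spirantization: no change — [nirfomug]
  B Progressive Voicing Assimilation: no change — [nirfomug]
  C Syncope: [nirfomug] → [nrfomg]
  D Nasal Assimilation: no change — [nrfomg]
/kebkeguwe/:
  A Spirantization: [kebkeguwe] → [kebkehuwe]
  B Progressive Voicing Assimilation: [kebkehuwe] → [kebgehuwe]
  C Syncope: [kebgehuwe] → [kebgehwe]
  D Nasal Assimilation: no change — [kebgehwe]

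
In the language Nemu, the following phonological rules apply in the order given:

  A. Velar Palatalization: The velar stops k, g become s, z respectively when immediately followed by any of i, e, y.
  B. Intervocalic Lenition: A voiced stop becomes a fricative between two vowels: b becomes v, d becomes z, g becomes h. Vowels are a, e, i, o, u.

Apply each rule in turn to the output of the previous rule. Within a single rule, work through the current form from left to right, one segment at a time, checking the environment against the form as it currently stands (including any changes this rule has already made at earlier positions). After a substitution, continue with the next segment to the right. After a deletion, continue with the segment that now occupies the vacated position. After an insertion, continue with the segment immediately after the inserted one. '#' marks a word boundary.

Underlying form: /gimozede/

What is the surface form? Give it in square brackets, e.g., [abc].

[zimozeze]

A Velar Palatalization: [gimozede] → [zimozede]
B Intervocalic Lenition: [zimozede] → [zimozeze]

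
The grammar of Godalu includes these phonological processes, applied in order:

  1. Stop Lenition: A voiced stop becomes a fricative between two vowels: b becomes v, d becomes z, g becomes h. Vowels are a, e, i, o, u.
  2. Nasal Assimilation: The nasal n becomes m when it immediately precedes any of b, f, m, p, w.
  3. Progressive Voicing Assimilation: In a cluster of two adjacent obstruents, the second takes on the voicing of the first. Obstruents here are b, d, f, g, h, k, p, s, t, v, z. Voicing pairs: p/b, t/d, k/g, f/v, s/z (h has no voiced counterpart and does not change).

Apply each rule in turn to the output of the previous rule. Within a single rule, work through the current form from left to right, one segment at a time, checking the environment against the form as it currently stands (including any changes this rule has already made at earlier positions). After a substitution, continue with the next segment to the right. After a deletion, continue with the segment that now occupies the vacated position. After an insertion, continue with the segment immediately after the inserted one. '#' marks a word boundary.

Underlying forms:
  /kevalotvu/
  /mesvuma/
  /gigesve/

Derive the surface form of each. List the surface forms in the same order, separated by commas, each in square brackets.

/kevalotvu/:
  1 Stop Lenition: no change — [kevalotvu]
  2 Nasal Assimilation: no change — [kevalotvu]
  3 Progressive Voicing Assimilation: [kevalotvu] → [kevalotfu]
/mesvuma/:
  1 Stop Lenition: no change — [mesvuma]
  2 Nasal Assimilation: no change — [mesvuma]
  3 Progressive Voicing Assimilation: [mesvuma] → [mesfuma]
/gigesve/:
  1 Stop Lenition: [gigesve] → [gihesve]
  2 Nasal Assimilation: no change — [gihesve]
  3 Progressive Voicing Assimilation: [gihesve] → [gihesfe]

[kevalotfu], [mesfuma], [gihesfe]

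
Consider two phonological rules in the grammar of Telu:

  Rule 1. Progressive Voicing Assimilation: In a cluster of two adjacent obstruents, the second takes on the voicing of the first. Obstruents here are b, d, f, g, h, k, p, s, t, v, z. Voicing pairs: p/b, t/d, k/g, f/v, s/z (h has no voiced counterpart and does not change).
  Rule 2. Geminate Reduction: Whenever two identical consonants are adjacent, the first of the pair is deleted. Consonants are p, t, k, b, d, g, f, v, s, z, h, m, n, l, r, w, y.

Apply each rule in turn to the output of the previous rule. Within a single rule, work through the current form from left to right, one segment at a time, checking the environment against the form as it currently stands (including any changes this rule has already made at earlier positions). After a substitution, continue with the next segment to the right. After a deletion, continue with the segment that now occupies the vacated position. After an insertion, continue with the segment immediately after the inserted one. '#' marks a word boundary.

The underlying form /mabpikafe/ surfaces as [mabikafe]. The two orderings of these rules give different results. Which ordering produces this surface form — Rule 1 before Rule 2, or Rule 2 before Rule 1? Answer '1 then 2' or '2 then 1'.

Order 1 then 2:
  1 Progressive Voicing Assimilation: [mabpikafe] → [mabbikafe]
  2 Geminate Reduction: [mabbikafe] → [mabikafe]
  result: [mabikafe]
Order 2 then 1:
  2 Geminate Reduction: no change — [mabpikafe]
  1 Progressive Voicing Assimilation: [mabpikafe] → [mabbikafe]
  result: [mabbikafe]

1 then 2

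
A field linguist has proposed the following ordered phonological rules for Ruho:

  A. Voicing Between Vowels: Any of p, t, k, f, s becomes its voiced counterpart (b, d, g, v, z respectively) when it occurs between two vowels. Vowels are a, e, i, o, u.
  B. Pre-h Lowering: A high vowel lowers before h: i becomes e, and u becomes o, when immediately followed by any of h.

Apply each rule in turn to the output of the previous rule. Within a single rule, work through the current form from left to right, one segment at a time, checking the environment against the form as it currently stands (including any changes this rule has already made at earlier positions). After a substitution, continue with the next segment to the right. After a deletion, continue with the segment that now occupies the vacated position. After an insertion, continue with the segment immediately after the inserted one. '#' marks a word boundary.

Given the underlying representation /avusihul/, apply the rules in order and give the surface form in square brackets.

A Voicing Between Vowels: [avusihul] → [avuzihul]
B Pre-h Lowering: [avuzihul] → [avuzehul]

[avuzehul]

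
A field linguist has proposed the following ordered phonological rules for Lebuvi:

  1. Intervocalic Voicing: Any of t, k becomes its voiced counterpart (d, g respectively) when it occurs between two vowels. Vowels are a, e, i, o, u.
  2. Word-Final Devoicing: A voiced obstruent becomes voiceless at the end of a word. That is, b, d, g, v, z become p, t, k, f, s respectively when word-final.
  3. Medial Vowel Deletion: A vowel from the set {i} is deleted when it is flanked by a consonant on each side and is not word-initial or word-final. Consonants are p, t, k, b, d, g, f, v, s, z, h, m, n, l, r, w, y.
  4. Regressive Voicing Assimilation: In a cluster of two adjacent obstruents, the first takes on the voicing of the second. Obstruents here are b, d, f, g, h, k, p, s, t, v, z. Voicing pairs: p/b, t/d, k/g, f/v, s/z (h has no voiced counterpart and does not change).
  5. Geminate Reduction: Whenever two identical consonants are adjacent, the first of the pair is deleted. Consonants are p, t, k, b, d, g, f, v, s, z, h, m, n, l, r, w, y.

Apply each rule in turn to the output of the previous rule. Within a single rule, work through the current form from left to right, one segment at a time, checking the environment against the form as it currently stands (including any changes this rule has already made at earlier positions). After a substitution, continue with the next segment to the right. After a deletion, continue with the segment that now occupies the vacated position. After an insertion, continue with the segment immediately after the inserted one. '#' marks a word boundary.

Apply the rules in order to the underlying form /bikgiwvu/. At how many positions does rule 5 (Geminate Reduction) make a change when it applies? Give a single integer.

1

1 Intervocalic Voicing: no change — [bikgiwvu]
2 Word-Final Devoicing: no change — [bikgiwvu]
3 Medial Vowel Deletion: [bikgiwvu] → [bkgwvu]
4 Regressive Voicing Assimilation: [bkgwvu] → [pggwvu]
5 Geminate Reduction: [pggwvu] → [pgwvu]
Rule 5 changed 1 position(s).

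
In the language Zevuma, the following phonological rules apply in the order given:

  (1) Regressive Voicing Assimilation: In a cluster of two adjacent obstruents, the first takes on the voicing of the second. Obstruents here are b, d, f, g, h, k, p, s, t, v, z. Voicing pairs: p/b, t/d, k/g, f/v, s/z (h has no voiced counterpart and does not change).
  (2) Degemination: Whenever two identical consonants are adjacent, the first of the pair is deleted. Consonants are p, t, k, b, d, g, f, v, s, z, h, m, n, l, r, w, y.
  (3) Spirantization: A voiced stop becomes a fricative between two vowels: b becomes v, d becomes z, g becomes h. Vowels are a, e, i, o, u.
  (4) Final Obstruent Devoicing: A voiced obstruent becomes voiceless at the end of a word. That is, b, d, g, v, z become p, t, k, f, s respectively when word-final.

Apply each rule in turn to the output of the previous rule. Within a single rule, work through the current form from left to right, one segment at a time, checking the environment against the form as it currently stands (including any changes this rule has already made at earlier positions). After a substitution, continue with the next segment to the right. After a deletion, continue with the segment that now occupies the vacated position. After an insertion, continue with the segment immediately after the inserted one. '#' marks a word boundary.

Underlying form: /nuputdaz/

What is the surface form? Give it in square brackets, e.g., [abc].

(1) Regressive Voicing Assimilation: [nuputdaz] → [nupuddaz]
(2) Degemination: [nupuddaz] → [nupudaz]
(3) Spirantization: [nupudaz] → [nupuzaz]
(4) Final Obstruent Devoicing: [nupuzaz] → [nupuzas]

[nupuzas]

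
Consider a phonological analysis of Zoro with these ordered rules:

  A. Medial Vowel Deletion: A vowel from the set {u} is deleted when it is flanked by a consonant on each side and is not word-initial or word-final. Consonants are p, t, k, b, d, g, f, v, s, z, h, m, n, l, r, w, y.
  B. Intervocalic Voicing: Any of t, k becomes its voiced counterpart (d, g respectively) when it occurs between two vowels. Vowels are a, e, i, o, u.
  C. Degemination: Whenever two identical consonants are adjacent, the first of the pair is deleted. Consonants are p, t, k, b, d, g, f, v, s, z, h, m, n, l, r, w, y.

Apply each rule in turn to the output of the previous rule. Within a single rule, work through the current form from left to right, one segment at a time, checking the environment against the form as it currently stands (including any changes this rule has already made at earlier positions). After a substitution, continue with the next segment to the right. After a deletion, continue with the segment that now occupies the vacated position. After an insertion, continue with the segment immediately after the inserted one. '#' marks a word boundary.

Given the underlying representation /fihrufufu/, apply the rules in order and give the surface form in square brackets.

A Medial Vowel Deletion: [fihrufufu] → [fihrffu]
B Intervocalic Voicing: no change — [fihrffu]
C Degemination: [fihrffu] → [fihrfu]

[fihrfu]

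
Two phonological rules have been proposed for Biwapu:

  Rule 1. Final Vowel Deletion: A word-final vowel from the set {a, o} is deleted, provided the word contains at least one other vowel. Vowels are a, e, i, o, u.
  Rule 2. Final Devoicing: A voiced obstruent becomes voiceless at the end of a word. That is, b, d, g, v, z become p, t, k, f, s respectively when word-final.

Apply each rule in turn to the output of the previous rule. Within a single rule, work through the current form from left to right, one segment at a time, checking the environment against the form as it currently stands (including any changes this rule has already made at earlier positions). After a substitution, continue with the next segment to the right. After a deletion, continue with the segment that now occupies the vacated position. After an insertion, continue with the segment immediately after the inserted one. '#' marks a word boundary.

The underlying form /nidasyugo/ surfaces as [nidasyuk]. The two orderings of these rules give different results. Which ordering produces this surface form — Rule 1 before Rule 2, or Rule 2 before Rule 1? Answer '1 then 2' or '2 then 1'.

Order 1 then 2:
  1 Final Vowel Deletion: [nidasyugo] → [nidasyug]
  2 Final Devoicing: [nidasyug] → [nidasyuk]
  result: [nidasyuk]
Order 2 then 1:
  2 Final Devoicing: no change — [nidasyugo]
  1 Final Vowel Deletion: [nidasyugo] → [nidasyug]
  result: [nidasyug]

1 then 2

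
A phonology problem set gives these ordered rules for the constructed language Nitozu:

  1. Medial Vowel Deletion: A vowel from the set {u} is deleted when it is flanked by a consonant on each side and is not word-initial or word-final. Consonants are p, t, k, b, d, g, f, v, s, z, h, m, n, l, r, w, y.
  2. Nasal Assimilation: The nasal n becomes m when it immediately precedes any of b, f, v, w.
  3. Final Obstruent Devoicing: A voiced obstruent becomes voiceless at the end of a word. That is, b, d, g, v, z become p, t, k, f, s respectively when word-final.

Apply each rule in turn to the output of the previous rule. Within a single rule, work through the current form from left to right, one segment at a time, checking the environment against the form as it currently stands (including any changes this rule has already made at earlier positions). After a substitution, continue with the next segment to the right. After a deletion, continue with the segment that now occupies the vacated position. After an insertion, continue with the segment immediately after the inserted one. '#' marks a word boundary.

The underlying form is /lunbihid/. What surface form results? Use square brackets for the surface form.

1 Medial Vowel Deletion: [lunbihid] → [lnbihid]
2 Nasal Assimilation: [lnbihid] → [lmbihid]
3 Final Obstruent Devoicing: [lmbihid] → [lmbihit]

[lmbihit]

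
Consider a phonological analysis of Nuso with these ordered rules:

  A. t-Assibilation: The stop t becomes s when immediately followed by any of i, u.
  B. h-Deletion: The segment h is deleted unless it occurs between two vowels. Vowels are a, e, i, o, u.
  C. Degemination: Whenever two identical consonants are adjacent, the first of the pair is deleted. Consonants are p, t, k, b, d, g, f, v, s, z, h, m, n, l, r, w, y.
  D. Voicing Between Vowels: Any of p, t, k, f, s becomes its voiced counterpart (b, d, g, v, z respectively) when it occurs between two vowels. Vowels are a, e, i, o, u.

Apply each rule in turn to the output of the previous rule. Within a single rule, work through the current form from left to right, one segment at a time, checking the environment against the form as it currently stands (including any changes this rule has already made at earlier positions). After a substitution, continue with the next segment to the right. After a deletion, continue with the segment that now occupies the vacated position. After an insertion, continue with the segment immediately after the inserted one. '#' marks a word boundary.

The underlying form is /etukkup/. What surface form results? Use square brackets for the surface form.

[ezugup]

A t-Assibilation: [etukkup] → [esukkup]
B h-Deletion: no change — [esukkup]
C Degemination: [esukkup] → [esukup]
D Voicing Between Vowels: [esukup] → [ezugup]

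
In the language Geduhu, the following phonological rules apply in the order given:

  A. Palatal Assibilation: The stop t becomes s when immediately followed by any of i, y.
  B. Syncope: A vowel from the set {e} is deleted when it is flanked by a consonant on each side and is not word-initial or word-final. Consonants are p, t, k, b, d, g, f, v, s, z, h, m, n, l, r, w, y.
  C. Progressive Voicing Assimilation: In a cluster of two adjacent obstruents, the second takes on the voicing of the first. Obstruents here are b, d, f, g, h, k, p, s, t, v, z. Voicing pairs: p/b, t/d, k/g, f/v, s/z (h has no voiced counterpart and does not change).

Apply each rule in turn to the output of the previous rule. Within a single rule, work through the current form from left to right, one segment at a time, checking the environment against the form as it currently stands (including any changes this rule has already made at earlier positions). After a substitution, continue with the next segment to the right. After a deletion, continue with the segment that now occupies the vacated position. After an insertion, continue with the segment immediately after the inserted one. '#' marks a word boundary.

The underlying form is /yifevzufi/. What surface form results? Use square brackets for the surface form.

A Palatal Assibilation: no change — [yifevzufi]
B Syncope: [yifevzufi] → [yifvzufi]
C Progressive Voicing Assimilation: [yifvzufi] → [yiffsufi]

[yiffsufi]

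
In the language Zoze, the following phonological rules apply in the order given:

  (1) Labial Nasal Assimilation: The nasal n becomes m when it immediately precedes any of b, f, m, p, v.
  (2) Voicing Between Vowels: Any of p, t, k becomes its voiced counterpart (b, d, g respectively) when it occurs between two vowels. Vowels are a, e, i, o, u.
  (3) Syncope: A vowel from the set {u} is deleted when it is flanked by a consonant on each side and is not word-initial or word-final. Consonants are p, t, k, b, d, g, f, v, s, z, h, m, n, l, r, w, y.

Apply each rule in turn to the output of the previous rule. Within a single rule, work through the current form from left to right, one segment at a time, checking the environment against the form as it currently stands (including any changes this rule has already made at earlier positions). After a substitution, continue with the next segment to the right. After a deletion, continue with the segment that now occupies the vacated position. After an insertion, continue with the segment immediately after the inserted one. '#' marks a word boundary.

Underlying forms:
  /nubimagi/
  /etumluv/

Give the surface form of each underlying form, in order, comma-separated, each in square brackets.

/nubimagi/:
  (1) Labial Nasal Assimilation: no change — [nubimagi]
  (2) Voicing Between Vowels: no change — [nubimagi]
  (3) Syncope: [nubimagi] → [nbimagi]
/etumluv/:
  (1) Labial Nasal Assimilation: no change — [etumluv]
  (2) Voicing Between Vowels: [etumluv] → [edumluv]
  (3) Syncope: [edumluv] → [edmlv]

[nbimagi], [edmlv]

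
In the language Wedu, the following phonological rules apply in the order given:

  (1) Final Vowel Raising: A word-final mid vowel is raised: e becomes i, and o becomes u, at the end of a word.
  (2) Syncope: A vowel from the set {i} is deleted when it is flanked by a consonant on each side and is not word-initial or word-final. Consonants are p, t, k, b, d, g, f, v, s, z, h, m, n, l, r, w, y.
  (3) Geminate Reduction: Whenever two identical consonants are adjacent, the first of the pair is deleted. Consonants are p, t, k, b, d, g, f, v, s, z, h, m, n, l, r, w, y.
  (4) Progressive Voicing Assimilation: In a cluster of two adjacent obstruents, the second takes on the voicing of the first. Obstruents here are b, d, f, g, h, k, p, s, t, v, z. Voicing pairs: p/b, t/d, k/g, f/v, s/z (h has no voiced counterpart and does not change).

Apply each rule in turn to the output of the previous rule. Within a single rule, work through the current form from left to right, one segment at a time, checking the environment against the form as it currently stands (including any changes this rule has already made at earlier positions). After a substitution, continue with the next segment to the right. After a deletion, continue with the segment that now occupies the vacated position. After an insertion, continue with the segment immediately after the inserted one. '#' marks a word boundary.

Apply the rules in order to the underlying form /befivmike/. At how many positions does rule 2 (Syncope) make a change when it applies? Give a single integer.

(1) Final Vowel Raising: [befivmike] → [befivmiki]
(2) Syncope: [befivmiki] → [befvmki]
(3) Geminate Reduction: no change — [befvmki]
(4) Progressive Voicing Assimilation: [befvmki] → [beffmki]
Rule 2 changed 2 position(s).

2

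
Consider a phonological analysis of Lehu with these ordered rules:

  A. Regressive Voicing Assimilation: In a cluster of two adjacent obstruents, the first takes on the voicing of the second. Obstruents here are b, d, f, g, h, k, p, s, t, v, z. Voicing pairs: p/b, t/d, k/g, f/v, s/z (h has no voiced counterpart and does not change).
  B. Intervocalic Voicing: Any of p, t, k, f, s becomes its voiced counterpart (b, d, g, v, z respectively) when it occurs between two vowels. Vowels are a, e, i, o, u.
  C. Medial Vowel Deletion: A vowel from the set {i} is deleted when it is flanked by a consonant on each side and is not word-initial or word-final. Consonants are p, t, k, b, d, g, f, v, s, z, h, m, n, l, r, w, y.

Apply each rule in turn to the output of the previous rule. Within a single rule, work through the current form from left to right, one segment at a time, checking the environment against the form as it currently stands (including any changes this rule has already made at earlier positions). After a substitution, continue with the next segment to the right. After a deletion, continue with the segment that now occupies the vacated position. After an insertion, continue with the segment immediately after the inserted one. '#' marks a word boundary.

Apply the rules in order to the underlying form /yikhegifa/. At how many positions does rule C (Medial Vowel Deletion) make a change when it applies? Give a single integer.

2

A Regressive Voicing Assimilation: no change — [yikhegifa]
B Intervocalic Voicing: [yikhegifa] → [yikhegiva]
C Medial Vowel Deletion: [yikhegiva] → [ykhegva]
Rule C changed 2 position(s).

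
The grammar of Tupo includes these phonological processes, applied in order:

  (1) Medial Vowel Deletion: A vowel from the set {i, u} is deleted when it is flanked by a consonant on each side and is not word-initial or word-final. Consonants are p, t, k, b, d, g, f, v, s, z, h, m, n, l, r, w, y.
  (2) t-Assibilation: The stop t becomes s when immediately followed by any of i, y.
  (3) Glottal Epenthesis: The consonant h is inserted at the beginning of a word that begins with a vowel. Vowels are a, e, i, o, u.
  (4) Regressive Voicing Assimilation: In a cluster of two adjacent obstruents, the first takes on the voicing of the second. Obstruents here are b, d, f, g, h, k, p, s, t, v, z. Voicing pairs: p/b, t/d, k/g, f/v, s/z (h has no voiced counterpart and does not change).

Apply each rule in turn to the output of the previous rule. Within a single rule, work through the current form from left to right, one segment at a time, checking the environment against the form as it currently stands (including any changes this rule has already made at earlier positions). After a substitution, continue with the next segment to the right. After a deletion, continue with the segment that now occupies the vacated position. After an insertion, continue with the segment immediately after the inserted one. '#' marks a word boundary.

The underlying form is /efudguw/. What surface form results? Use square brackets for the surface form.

[hevdgw]

(1) Medial Vowel Deletion: [efudguw] → [efdgw]
(2) t-Assibilation: no change — [efdgw]
(3) Glottal Epenthesis: [efdgw] → [hefdgw]
(4) Regressive Voicing Assimilation: [hefdgw] → [hevdgw]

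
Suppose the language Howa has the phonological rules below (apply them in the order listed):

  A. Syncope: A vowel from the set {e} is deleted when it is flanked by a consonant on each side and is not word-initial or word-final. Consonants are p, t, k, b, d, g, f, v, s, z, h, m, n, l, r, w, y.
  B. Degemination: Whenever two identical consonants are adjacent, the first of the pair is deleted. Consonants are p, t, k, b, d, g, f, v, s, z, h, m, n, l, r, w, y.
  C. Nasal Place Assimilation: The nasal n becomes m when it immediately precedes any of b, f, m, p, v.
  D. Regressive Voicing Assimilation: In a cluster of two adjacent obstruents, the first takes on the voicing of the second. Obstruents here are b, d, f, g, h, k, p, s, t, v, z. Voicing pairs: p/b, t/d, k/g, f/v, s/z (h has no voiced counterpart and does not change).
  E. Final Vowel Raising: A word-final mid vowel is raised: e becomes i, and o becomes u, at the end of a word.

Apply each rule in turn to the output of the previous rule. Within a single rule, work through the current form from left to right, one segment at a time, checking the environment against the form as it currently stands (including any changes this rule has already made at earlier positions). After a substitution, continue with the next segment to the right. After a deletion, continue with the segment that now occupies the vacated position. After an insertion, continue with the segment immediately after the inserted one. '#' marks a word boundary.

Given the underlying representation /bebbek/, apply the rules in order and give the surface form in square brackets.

[pk]

A Syncope: [bebbek] → [bbbk]
B Degemination: [bbbk] → [bk]
C Nasal Place Assimilation: no change — [bk]
D Regressive Voicing Assimilation: [bk] → [pk]
E Final Vowel Raising: no change — [pk]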